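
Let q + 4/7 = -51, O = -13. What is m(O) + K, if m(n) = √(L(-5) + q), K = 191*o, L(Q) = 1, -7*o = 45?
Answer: -8595/7 + I*√2478/7 ≈ -1227.9 + 7.1114*I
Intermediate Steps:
o = -45/7 (o = -⅐*45 = -45/7 ≈ -6.4286)
K = -8595/7 (K = 191*(-45/7) = -8595/7 ≈ -1227.9)
q = -361/7 (q = -4/7 - 51 = -361/7 ≈ -51.571)
m(n) = I*√2478/7 (m(n) = √(1 - 361/7) = √(-354/7) = I*√2478/7)
m(O) + K = I*√2478/7 - 8595/7 = -8595/7 + I*√2478/7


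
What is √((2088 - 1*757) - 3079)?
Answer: 2*I*√437 ≈ 41.809*I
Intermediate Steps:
√((2088 - 1*757) - 3079) = √((2088 - 757) - 3079) = √(1331 - 3079) = √(-1748) = 2*I*√437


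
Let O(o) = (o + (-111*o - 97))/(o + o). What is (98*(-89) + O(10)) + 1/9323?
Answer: -1637463731/186460 ≈ -8781.8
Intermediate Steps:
O(o) = (-97 - 110*o)/(2*o) (O(o) = (o + (-97 - 111*o))/((2*o)) = (-97 - 110*o)*(1/(2*o)) = (-97 - 110*o)/(2*o))
(98*(-89) + O(10)) + 1/9323 = (98*(-89) + (-55 - 97/2/10)) + 1/9323 = (-8722 + (-55 - 97/2*1/10)) + 1/9323 = (-8722 + (-55 - 97/20)) + 1/9323 = (-8722 - 1197/20) + 1/9323 = -175637/20 + 1/9323 = -1637463731/186460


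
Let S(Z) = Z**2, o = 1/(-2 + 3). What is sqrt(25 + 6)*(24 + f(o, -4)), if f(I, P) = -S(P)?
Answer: 8*sqrt(31) ≈ 44.542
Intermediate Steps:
o = 1 (o = 1/1 = 1)
f(I, P) = -P**2
sqrt(25 + 6)*(24 + f(o, -4)) = sqrt(25 + 6)*(24 - 1*(-4)**2) = sqrt(31)*(24 - 1*16) = sqrt(31)*(24 - 16) = sqrt(31)*8 = 8*sqrt(31)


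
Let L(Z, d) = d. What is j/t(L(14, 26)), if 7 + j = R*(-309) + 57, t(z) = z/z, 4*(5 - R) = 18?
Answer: -209/2 ≈ -104.50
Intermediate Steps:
R = ½ (R = 5 - ¼*18 = 5 - 9/2 = ½ ≈ 0.50000)
t(z) = 1
j = -209/2 (j = -7 + ((½)*(-309) + 57) = -7 + (-309/2 + 57) = -7 - 195/2 = -209/2 ≈ -104.50)
j/t(L(14, 26)) = -209/2/1 = -209/2*1 = -209/2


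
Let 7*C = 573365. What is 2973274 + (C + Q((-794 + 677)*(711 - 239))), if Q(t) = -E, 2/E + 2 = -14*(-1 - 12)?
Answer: 1924765463/630 ≈ 3.0552e+6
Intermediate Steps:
E = 1/90 (E = 2/(-2 - 14*(-1 - 12)) = 2/(-2 - 14*(-13)) = 2/(-2 + 182) = 2/180 = 2*(1/180) = 1/90 ≈ 0.011111)
C = 573365/7 (C = (⅐)*573365 = 573365/7 ≈ 81909.)
Q(t) = -1/90 (Q(t) = -1*1/90 = -1/90)
2973274 + (C + Q((-794 + 677)*(711 - 239))) = 2973274 + (573365/7 - 1/90) = 2973274 + 51602843/630 = 1924765463/630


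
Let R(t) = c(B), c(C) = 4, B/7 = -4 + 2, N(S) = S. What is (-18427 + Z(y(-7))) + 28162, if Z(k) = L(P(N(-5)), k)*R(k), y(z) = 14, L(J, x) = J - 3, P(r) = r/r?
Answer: 9727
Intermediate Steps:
B = -14 (B = 7*(-4 + 2) = 7*(-2) = -14)
P(r) = 1
R(t) = 4
L(J, x) = -3 + J
Z(k) = -8 (Z(k) = (-3 + 1)*4 = -2*4 = -8)
(-18427 + Z(y(-7))) + 28162 = (-18427 - 8) + 28162 = -18435 + 28162 = 9727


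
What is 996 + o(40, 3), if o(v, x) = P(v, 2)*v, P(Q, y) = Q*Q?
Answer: 64996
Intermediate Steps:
P(Q, y) = Q²
o(v, x) = v³ (o(v, x) = v²*v = v³)
996 + o(40, 3) = 996 + 40³ = 996 + 64000 = 64996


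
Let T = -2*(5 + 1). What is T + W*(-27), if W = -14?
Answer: 366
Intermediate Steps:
T = -12 (T = -2*6 = -12)
T + W*(-27) = -12 - 14*(-27) = -12 + 378 = 366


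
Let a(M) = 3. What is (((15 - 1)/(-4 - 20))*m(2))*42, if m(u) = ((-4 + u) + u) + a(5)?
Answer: -147/2 ≈ -73.500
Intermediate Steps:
m(u) = -1 + 2*u (m(u) = ((-4 + u) + u) + 3 = (-4 + 2*u) + 3 = -1 + 2*u)
(((15 - 1)/(-4 - 20))*m(2))*42 = (((15 - 1)/(-4 - 20))*(-1 + 2*2))*42 = ((14/(-24))*(-1 + 4))*42 = ((14*(-1/24))*3)*42 = -7/12*3*42 = -7/4*42 = -147/2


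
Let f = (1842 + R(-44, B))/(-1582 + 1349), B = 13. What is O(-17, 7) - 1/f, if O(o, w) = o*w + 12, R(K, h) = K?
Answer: -192153/1798 ≈ -106.87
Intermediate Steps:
O(o, w) = 12 + o*w
f = -1798/233 (f = (1842 - 44)/(-1582 + 1349) = 1798/(-233) = 1798*(-1/233) = -1798/233 ≈ -7.7167)
O(-17, 7) - 1/f = (12 - 17*7) - 1/(-1798/233) = (12 - 119) - 1*(-233/1798) = -107 + 233/1798 = -192153/1798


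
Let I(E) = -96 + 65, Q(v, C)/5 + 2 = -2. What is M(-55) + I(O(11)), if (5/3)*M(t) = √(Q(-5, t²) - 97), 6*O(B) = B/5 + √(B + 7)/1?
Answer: -31 + 9*I*√13/5 ≈ -31.0 + 6.49*I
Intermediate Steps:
Q(v, C) = -20 (Q(v, C) = -10 + 5*(-2) = -10 - 10 = -20)
O(B) = √(7 + B)/6 + B/30 (O(B) = (B/5 + √(B + 7)/1)/6 = (B*(⅕) + √(7 + B)*1)/6 = (B/5 + √(7 + B))/6 = (√(7 + B) + B/5)/6 = √(7 + B)/6 + B/30)
M(t) = 9*I*√13/5 (M(t) = 3*√(-20 - 97)/5 = 3*√(-117)/5 = 3*(3*I*√13)/5 = 9*I*√13/5)
I(E) = -31
M(-55) + I(O(11)) = 9*I*√13/5 - 31 = -31 + 9*I*√13/5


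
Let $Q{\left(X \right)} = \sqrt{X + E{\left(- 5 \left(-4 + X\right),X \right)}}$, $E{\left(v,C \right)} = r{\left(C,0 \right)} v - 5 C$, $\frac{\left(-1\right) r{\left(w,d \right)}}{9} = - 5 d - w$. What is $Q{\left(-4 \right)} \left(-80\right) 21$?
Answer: $- 6720 i \sqrt{89} \approx - 63396.0 i$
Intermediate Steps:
$r{\left(w,d \right)} = 9 w + 45 d$ ($r{\left(w,d \right)} = - 9 \left(- 5 d - w\right) = - 9 \left(- w - 5 d\right) = 9 w + 45 d$)
$E{\left(v,C \right)} = - 5 C + 9 C v$ ($E{\left(v,C \right)} = \left(9 C + 45 \cdot 0\right) v - 5 C = \left(9 C + 0\right) v - 5 C = 9 C v - 5 C = - 5 C + 9 C v$)
$Q{\left(X \right)} = \sqrt{X + X \left(175 - 45 X\right)}$ ($Q{\left(X \right)} = \sqrt{X + X \left(-5 + 9 \left(- 5 \left(-4 + X\right)\right)\right)} = \sqrt{X + X \left(-5 + 9 \left(20 - 5 X\right)\right)} = \sqrt{X + X \left(-5 - \left(-180 + 45 X\right)\right)} = \sqrt{X + X \left(175 - 45 X\right)}$)
$Q{\left(-4 \right)} \left(-80\right) 21 = \sqrt{- 4 \left(176 - -180\right)} \left(-80\right) 21 = \sqrt{- 4 \left(176 + 180\right)} \left(-80\right) 21 = \sqrt{\left(-4\right) 356} \left(-80\right) 21 = \sqrt{-1424} \left(-80\right) 21 = 4 i \sqrt{89} \left(-80\right) 21 = - 320 i \sqrt{89} \cdot 21 = - 6720 i \sqrt{89}$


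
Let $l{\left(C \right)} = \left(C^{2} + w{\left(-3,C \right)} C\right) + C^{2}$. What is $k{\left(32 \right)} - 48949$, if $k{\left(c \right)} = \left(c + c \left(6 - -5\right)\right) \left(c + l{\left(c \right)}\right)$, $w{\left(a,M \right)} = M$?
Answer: $1142987$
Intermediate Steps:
$l{\left(C \right)} = 3 C^{2}$ ($l{\left(C \right)} = \left(C^{2} + C C\right) + C^{2} = \left(C^{2} + C^{2}\right) + C^{2} = 2 C^{2} + C^{2} = 3 C^{2}$)
$k{\left(c \right)} = 12 c \left(c + 3 c^{2}\right)$ ($k{\left(c \right)} = \left(c + c \left(6 - -5\right)\right) \left(c + 3 c^{2}\right) = \left(c + c \left(6 + 5\right)\right) \left(c + 3 c^{2}\right) = \left(c + c 11\right) \left(c + 3 c^{2}\right) = \left(c + 11 c\right) \left(c + 3 c^{2}\right) = 12 c \left(c + 3 c^{2}\right)$)
$k{\left(32 \right)} - 48949 = 32^{2} \left(12 + 36 \cdot 32\right) - 48949 = 1024 \left(12 + 1152\right) - 48949 = 1024 \cdot 1164 - 48949 = 1191936 - 48949 = 1142987$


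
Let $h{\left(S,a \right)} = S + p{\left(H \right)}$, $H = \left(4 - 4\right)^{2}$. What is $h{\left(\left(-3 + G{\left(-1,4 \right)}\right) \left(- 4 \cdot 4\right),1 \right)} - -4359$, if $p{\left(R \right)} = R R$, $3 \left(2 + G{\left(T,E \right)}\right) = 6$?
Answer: $4407$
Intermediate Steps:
$G{\left(T,E \right)} = 0$ ($G{\left(T,E \right)} = -2 + \frac{1}{3} \cdot 6 = -2 + 2 = 0$)
$H = 0$ ($H = 0^{2} = 0$)
$p{\left(R \right)} = R^{2}$
$h{\left(S,a \right)} = S$ ($h{\left(S,a \right)} = S + 0^{2} = S + 0 = S$)
$h{\left(\left(-3 + G{\left(-1,4 \right)}\right) \left(- 4 \cdot 4\right),1 \right)} - -4359 = \left(-3 + 0\right) \left(- 4 \cdot 4\right) - -4359 = - 3 \left(\left(-1\right) 16\right) + 4359 = \left(-3\right) \left(-16\right) + 4359 = 48 + 4359 = 4407$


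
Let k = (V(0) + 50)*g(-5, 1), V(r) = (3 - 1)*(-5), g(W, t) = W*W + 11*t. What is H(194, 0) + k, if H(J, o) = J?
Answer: 1634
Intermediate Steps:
g(W, t) = W² + 11*t
V(r) = -10 (V(r) = 2*(-5) = -10)
k = 1440 (k = (-10 + 50)*((-5)² + 11*1) = 40*(25 + 11) = 40*36 = 1440)
H(194, 0) + k = 194 + 1440 = 1634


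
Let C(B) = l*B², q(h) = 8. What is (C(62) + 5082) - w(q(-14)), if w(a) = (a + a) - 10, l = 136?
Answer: 527860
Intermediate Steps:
w(a) = -10 + 2*a (w(a) = 2*a - 10 = -10 + 2*a)
C(B) = 136*B²
(C(62) + 5082) - w(q(-14)) = (136*62² + 5082) - (-10 + 2*8) = (136*3844 + 5082) - (-10 + 16) = (522784 + 5082) - 1*6 = 527866 - 6 = 527860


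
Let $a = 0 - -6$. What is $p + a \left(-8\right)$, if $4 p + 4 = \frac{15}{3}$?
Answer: $- \frac{191}{4} \approx -47.75$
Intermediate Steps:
$a = 6$ ($a = 0 + 6 = 6$)
$p = \frac{1}{4}$ ($p = -1 + \frac{15 \cdot \frac{1}{3}}{4} = -1 + \frac{1}{4} \cdot 5 = -1 + \frac{5}{4} = \frac{1}{4} \approx 0.25$)
$p + a \left(-8\right) = \frac{1}{4} + 6 \left(-8\right) = \frac{1}{4} - 48 = - \frac{191}{4}$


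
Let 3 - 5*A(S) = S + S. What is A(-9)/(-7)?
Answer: -⅗ ≈ -0.60000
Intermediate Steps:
A(S) = ⅗ - 2*S/5 (A(S) = ⅗ - (S + S)/5 = ⅗ - 2*S/5)
A(-9)/(-7) = (⅗ - ⅖*(-9))/(-7) = (⅗ + 18/5)*(-⅐) = (21/5)*(-⅐) = -⅗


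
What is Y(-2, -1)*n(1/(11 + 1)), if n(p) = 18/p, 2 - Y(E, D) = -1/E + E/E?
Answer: 108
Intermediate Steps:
Y(E, D) = 1 + 1/E (Y(E, D) = 2 - (-1/E + E/E) = 2 - (-1/E + 1) = 2 - (1 - 1/E) = 2 + (-1 + 1/E) = 1 + 1/E)
Y(-2, -1)*n(1/(11 + 1)) = ((1 - 2)/(-2))*(18/(1/(11 + 1))) = (-½*(-1))*(18/(1/12)) = (18/(1/12))/2 = (18*12)/2 = (½)*216 = 108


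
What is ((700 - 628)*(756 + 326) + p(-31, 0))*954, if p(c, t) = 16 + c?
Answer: 74306106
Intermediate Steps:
((700 - 628)*(756 + 326) + p(-31, 0))*954 = ((700 - 628)*(756 + 326) + (16 - 31))*954 = (72*1082 - 15)*954 = (77904 - 15)*954 = 77889*954 = 74306106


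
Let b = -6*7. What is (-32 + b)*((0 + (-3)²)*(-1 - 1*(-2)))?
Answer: -666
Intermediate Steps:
b = -42
(-32 + b)*((0 + (-3)²)*(-1 - 1*(-2))) = (-32 - 42)*((0 + (-3)²)*(-1 - 1*(-2))) = -74*(0 + 9)*(-1 + 2) = -666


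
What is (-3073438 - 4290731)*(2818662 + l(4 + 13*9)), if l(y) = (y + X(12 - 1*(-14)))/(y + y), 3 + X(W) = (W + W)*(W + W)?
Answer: -2511619892789697/121 ≈ -2.0757e+13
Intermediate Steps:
X(W) = -3 + 4*W² (X(W) = -3 + (W + W)*(W + W) = -3 + (2*W)*(2*W) = -3 + 4*W²)
l(y) = (2701 + y)/(2*y) (l(y) = (y + (-3 + 4*(12 - 1*(-14))²))/(y + y) = (y + (-3 + 4*(12 + 14)²))/((2*y)) = (y + (-3 + 4*26²))*(1/(2*y)) = (y + (-3 + 4*676))*(1/(2*y)) = (y + (-3 + 2704))*(1/(2*y)) = (y + 2701)*(1/(2*y)) = (2701 + y)*(1/(2*y)) = (2701 + y)/(2*y))
(-3073438 - 4290731)*(2818662 + l(4 + 13*9)) = (-3073438 - 4290731)*(2818662 + (2701 + (4 + 13*9))/(2*(4 + 13*9))) = -7364169*(2818662 + (2701 + (4 + 117))/(2*(4 + 117))) = -7364169*(2818662 + (½)*(2701 + 121)/121) = -7364169*(2818662 + (½)*(1/121)*2822) = -7364169*(2818662 + 1411/121) = -7364169*341059513/121 = -2511619892789697/121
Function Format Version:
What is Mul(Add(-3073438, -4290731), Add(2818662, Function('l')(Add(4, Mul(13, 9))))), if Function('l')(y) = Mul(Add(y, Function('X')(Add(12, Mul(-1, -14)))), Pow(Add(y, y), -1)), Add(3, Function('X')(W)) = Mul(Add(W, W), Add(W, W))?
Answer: Rational(-2511619892789697, 121) ≈ -2.0757e+13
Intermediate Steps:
Function('X')(W) = Add(-3, Mul(4, Pow(W, 2))) (Function('X')(W) = Add(-3, Mul(Add(W, W), Add(W, W))) = Add(-3, Mul(Mul(2, W), Mul(2, W))) = Add(-3, Mul(4, Pow(W, 2))))
Function('l')(y) = Mul(Rational(1, 2), Pow(y, -1), Add(2701, y)) (Function('l')(y) = Mul(Add(y, Add(-3, Mul(4, Pow(Add(12, Mul(-1, -14)), 2)))), Pow(Add(y, y), -1)) = Mul(Add(y, Add(-3, Mul(4, Pow(Add(12, 14), 2)))), Pow(Mul(2, y), -1)) = Mul(Add(y, Add(-3, Mul(4, Pow(26, 2)))), Mul(Rational(1, 2), Pow(y, -1))) = Mul(Add(y, Add(-3, Mul(4, 676))), Mul(Rational(1, 2), Pow(y, -1))) = Mul(Add(y, Add(-3, 2704)), Mul(Rational(1, 2), Pow(y, -1))) = Mul(Add(y, 2701), Mul(Rational(1, 2), Pow(y, -1))) = Mul(Add(2701, y), Mul(Rational(1, 2), Pow(y, -1))) = Mul(Rational(1, 2), Pow(y, -1), Add(2701, y)))
Mul(Add(-3073438, -4290731), Add(2818662, Function('l')(Add(4, Mul(13, 9))))) = Mul(Add(-3073438, -4290731), Add(2818662, Mul(Rational(1, 2), Pow(Add(4, Mul(13, 9)), -1), Add(2701, Add(4, Mul(13, 9)))))) = Mul(-7364169, Add(2818662, Mul(Rational(1, 2), Pow(Add(4, 117), -1), Add(2701, Add(4, 117))))) = Mul(-7364169, Add(2818662, Mul(Rational(1, 2), Pow(121, -1), Add(2701, 121)))) = Mul(-7364169, Add(2818662, Mul(Rational(1, 2), Rational(1, 121), 2822))) = Mul(-7364169, Add(2818662, Rational(1411, 121))) = Mul(-7364169, Rational(341059513, 121)) = Rational(-2511619892789697, 121)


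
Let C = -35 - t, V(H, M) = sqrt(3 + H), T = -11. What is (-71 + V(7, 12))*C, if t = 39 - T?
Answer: 6035 - 85*sqrt(10) ≈ 5766.2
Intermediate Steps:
t = 50 (t = 39 - 1*(-11) = 39 + 11 = 50)
C = -85 (C = -35 - 1*50 = -35 - 50 = -85)
(-71 + V(7, 12))*C = (-71 + sqrt(3 + 7))*(-85) = (-71 + sqrt(10))*(-85) = 6035 - 85*sqrt(10)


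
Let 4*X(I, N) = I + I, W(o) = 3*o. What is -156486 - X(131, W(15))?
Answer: -313103/2 ≈ -1.5655e+5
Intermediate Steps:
X(I, N) = I/2 (X(I, N) = (I + I)/4 = (2*I)/4 = I/2)
-156486 - X(131, W(15)) = -156486 - 131/2 = -313103/2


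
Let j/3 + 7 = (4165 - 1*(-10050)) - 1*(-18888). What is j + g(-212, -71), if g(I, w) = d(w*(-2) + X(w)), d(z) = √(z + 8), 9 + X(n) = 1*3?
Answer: 99300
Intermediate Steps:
X(n) = -6 (X(n) = -9 + 1*3 = -9 + 3 = -6)
d(z) = √(8 + z)
g(I, w) = √(2 - 2*w) (g(I, w) = √(8 + (w*(-2) - 6)) = √(8 + (-2*w - 6)) = √(8 + (-6 - 2*w)) = √(2 - 2*w))
j = 99288 (j = -21 + 3*((4165 - 1*(-10050)) - 1*(-18888)) = -21 + 3*((4165 + 10050) + 18888) = -21 + 3*(14215 + 18888) = -21 + 3*33103 = -21 + 99309 = 99288)
j + g(-212, -71) = 99288 + √(2 - 2*(-71)) = 99288 + √(2 + 142) = 99288 + √144 = 99288 + 12 = 99300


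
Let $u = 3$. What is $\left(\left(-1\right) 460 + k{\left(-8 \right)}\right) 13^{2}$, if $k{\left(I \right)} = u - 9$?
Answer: $-78754$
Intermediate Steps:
$k{\left(I \right)} = -6$ ($k{\left(I \right)} = 3 - 9 = -6$)
$\left(\left(-1\right) 460 + k{\left(-8 \right)}\right) 13^{2} = \left(\left(-1\right) 460 - 6\right) 13^{2} = \left(-460 - 6\right) 169 = \left(-466\right) 169 = -78754$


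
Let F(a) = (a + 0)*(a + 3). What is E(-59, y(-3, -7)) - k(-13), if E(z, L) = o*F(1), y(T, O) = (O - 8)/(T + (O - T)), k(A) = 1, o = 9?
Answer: 35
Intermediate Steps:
F(a) = a*(3 + a)
y(T, O) = (-8 + O)/O
E(z, L) = 36 (E(z, L) = 9*(1*(3 + 1)) = 9*(1*4) = 9*4 = 36)
E(-59, y(-3, -7)) - k(-13) = 36 - 1*1 = 36 - 1 = 35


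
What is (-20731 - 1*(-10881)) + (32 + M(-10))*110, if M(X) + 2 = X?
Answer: -7650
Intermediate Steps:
M(X) = -2 + X
(-20731 - 1*(-10881)) + (32 + M(-10))*110 = (-20731 - 1*(-10881)) + (32 + (-2 - 10))*110 = (-20731 + 10881) + (32 - 12)*110 = -9850 + 20*110 = -9850 + 2200 = -7650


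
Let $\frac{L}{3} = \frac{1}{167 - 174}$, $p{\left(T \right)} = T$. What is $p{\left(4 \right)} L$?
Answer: $- \frac{12}{7} \approx -1.7143$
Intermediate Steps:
$L = - \frac{3}{7}$ ($L = \frac{3}{167 - 174} = \frac{3}{-7} = 3 \left(- \frac{1}{7}\right) = - \frac{3}{7} \approx -0.42857$)
$p{\left(4 \right)} L = 4 \left(- \frac{3}{7}\right) = - \frac{12}{7}$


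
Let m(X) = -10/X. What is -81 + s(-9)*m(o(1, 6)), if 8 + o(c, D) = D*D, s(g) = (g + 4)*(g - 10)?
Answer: -1609/14 ≈ -114.93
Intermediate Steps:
s(g) = (-10 + g)*(4 + g) (s(g) = (4 + g)*(-10 + g) = (-10 + g)*(4 + g))
o(c, D) = -8 + D² (o(c, D) = -8 + D*D = -8 + D²)
-81 + s(-9)*m(o(1, 6)) = -81 + (-40 + (-9)² - 6*(-9))*(-10/(-8 + 6²)) = -81 + (-40 + 81 + 54)*(-10/(-8 + 36)) = -81 + 95*(-10/28) = -81 + 95*(-10*1/28) = -81 + 95*(-5/14) = -81 - 475/14 = -1609/14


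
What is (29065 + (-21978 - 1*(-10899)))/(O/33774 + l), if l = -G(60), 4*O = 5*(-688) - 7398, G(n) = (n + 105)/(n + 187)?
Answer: -23083448232/960301 ≈ -24038.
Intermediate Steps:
G(n) = (105 + n)/(187 + n)
O = -5419/2 (O = (5*(-688) - 7398)/4 = (-3440 - 7398)/4 = (1/4)*(-10838) = -5419/2 ≈ -2709.5)
l = -165/247 (l = -(105 + 60)/(187 + 60) = -165/247 ≈ -0.66802)
(29065 + (-21978 - 1*(-10899)))/(O/33774 + l) = (29065 + (-21978 - 1*(-10899)))/(-5419/2/33774 - 165/247) = (29065 + (-21978 + 10899))/(-5419/2*1/33774 - 165/247) = (29065 - 11079)/(-5419/67548 - 165/247) = 17986/(-960301/1283412) = 17986*(-1283412/960301) = -23083448232/960301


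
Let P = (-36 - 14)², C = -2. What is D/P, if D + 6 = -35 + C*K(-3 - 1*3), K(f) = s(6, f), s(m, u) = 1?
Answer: -43/2500 ≈ -0.017200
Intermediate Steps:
K(f) = 1
P = 2500 (P = (-50)² = 2500)
D = -43 (D = -6 + (-35 - 2*1) = -6 + (-35 - 2) = -6 - 37 = -43)
D/P = -43/2500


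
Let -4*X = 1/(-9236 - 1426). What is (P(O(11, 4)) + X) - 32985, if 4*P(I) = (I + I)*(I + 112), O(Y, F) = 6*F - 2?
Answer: -1343881127/42648 ≈ -31511.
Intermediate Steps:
X = 1/42648 (X = -1/(4*(-9236 - 1426)) = -1/4/(-10662) = -1/4*(-1/10662) = 1/42648 ≈ 2.3448e-5)
O(Y, F) = -2 + 6*F
P(I) = I*(112 + I)/2 (P(I) = ((I + I)*(I + 112))/4 = ((2*I)*(112 + I))/4 = (2*I*(112 + I))/4 = I*(112 + I)/2)
(P(O(11, 4)) + X) - 32985 = ((-2 + 6*4)*(112 + (-2 + 6*4))/2 + 1/42648) - 32985 = ((-2 + 24)*(112 + (-2 + 24))/2 + 1/42648) - 32985 = ((1/2)*22*(112 + 22) + 1/42648) - 32985 = ((1/2)*22*134 + 1/42648) - 32985 = (1474 + 1/42648) - 32985 = 62863153/42648 - 32985 = -1343881127/42648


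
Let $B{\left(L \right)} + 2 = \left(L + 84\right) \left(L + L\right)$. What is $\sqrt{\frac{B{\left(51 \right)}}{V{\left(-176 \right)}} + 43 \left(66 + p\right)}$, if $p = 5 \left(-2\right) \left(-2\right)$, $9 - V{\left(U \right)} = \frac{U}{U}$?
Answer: $\sqrt{5419} \approx 73.614$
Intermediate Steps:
$V{\left(U \right)} = 8$ ($V{\left(U \right)} = 9 - \frac{U}{U} = 9 - 1 = 8$)
$p = 20$ ($p = \left(-10\right) \left(-2\right) = 20$)
$B{\left(L \right)} = -2 + 2 L \left(84 + L\right)$ ($B{\left(L \right)} = -2 + \left(L + 84\right) \left(L + L\right) = -2 + \left(84 + L\right) 2 L = -2 + 2 L \left(84 + L\right)$)
$\sqrt{\frac{B{\left(51 \right)}}{V{\left(-176 \right)}} + 43 \left(66 + p\right)} = \sqrt{\frac{-2 + 2 \cdot 51^{2} + 168 \cdot 51}{8} + 43 \left(66 + 20\right)} = \sqrt{\left(-2 + 2 \cdot 2601 + 8568\right) \frac{1}{8} + 43 \cdot 86} = \sqrt{\left(-2 + 5202 + 8568\right) \frac{1}{8} + 3698} = \sqrt{13768 \cdot \frac{1}{8} + 3698} = \sqrt{1721 + 3698} = \sqrt{5419}$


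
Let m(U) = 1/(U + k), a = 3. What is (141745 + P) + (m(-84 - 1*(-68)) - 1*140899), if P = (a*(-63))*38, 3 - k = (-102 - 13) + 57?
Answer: -285119/45 ≈ -6336.0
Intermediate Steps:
k = 61 (k = 3 - ((-102 - 13) + 57) = 3 - (-115 + 57) = 3 - 1*(-58) = 3 + 58 = 61)
m(U) = 1/(61 + U) (m(U) = 1/(U + 61) = 1/(61 + U))
P = -7182 (P = (3*(-63))*38 = -189*38 = -7182)
(141745 + P) + (m(-84 - 1*(-68)) - 1*140899) = (141745 - 7182) + (1/(61 + (-84 - 1*(-68))) - 1*140899) = 134563 + (1/(61 + (-84 + 68)) - 140899) = 134563 + (1/(61 - 16) - 140899) = 134563 + (1/45 - 140899) = 134563 - 6340454/45 = -285119/45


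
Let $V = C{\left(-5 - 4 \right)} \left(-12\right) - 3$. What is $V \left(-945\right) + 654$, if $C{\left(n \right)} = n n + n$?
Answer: $819969$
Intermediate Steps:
$C{\left(n \right)} = n + n^{2}$ ($C{\left(n \right)} = n^{2} + n = n + n^{2}$)
$V = -867$ ($V = \left(-5 - 4\right) \left(1 - 9\right) \left(-12\right) - 3 = - 9 \left(1 - 9\right) \left(-12\right) - 3 = \left(-9\right) \left(-8\right) \left(-12\right) - 3 = 72 \left(-12\right) - 3 = -864 - 3 = -867$)
$V \left(-945\right) + 654 = \left(-867\right) \left(-945\right) + 654 = 819315 + 654 = 819969$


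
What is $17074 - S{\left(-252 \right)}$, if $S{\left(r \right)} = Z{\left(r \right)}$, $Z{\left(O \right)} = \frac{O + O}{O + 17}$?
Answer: $\frac{4011886}{235} \approx 17072.0$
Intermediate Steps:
$Z{\left(O \right)} = \frac{2 O}{17 + O}$
$S{\left(r \right)} = \frac{2 r}{17 + r}$
$17074 - S{\left(-252 \right)} = 17074 - 2 \left(-252\right) \frac{1}{17 - 252} = 17074 - 2 \left(-252\right) \frac{1}{-235} = 17074 - 2 \left(-252\right) \left(- \frac{1}{235}\right) = 17074 - \frac{504}{235} = \frac{4011886}{235}$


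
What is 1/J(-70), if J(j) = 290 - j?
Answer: 1/360 ≈ 0.0027778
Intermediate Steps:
1/J(-70) = 1/(290 - 1*(-70)) = 1/(290 + 70) = 1/360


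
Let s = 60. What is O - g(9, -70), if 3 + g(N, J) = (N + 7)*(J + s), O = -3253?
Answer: -3090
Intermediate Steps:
g(N, J) = -3 + (7 + N)*(60 + J) (g(N, J) = -3 + (N + 7)*(J + 60) = -3 + (7 + N)*(60 + J))
O - g(9, -70) = -3253 - (417 + 7*(-70) + 60*9 - 70*9) = -3253 - (417 - 490 + 540 - 630) = -3253 - 1*(-163) = -3253 + 163 = -3090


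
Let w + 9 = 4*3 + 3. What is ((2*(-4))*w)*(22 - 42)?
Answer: 960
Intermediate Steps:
w = 6 (w = -9 + (4*3 + 3) = -9 + (12 + 3) = -9 + 15 = 6)
((2*(-4))*w)*(22 - 42) = ((2*(-4))*6)*(22 - 42) = -8*6*(-20) = -48*(-20) = 960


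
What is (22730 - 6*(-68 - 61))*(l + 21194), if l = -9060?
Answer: 285197536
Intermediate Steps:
(22730 - 6*(-68 - 61))*(l + 21194) = (22730 - 6*(-68 - 61))*(-9060 + 21194) = (22730 - 6*(-129))*12134 = (22730 + 774)*12134 = 23504*12134 = 285197536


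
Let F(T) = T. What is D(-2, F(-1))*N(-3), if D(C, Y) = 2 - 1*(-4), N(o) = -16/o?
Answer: 32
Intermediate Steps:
D(C, Y) = 6 (D(C, Y) = 2 + 4 = 6)
D(-2, F(-1))*N(-3) = 6*(-16/(-3)) = 6*(-16*(-⅓)) = 6*(16/3) = 32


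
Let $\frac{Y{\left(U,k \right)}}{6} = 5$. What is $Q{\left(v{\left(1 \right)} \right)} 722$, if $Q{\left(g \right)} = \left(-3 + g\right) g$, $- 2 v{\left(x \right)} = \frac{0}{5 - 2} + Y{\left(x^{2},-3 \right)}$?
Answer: $194940$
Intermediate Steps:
$Y{\left(U,k \right)} = 30$ ($Y{\left(U,k \right)} = 6 \cdot 5 = 30$)
$v{\left(x \right)} = -15$ ($v{\left(x \right)} = - \frac{\frac{0}{5 - 2} + 30}{2} = - \frac{\frac{0}{3} + 30}{2} = - \frac{0 \cdot \frac{1}{3} + 30}{2} = - \frac{0 + 30}{2} = \left(- \frac{1}{2}\right) 30 = -15$)
$Q{\left(g \right)} = g \left(-3 + g\right)$
$Q{\left(v{\left(1 \right)} \right)} 722 = - 15 \left(-3 - 15\right) 722 = \left(-15\right) \left(-18\right) 722 = 270 \cdot 722 = 194940$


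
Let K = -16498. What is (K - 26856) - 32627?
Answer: -75981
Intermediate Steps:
(K - 26856) - 32627 = (-16498 - 26856) - 32627 = -43354 - 32627 = -75981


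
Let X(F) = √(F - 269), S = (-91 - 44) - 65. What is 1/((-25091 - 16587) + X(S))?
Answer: -5954/248150879 - I*√469/1737056153 ≈ -2.3993e-5 - 1.2467e-8*I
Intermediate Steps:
S = -200 (S = -135 - 65 = -200)
X(F) = √(-269 + F)
1/((-25091 - 16587) + X(S)) = 1/((-25091 - 16587) + √(-269 - 200)) = 1/(-41678 + √(-469)) = 1/(-41678 + I*√469)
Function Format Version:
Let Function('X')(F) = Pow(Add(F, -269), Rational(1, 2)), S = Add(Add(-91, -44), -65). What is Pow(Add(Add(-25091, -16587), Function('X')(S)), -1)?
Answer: Add(Rational(-5954, 248150879), Mul(Rational(-1, 1737056153), I, Pow(469, Rational(1, 2)))) ≈ Add(-2.3993e-5, Mul(-1.2467e-8, I))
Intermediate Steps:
S = -200 (S = Add(-135, -65) = -200)
Function('X')(F) = Pow(Add(-269, F), Rational(1, 2))
Pow(Add(Add(-25091, -16587), Function('X')(S)), -1) = Pow(Add(Add(-25091, -16587), Pow(Add(-269, -200), Rational(1, 2))), -1) = Pow(Add(-41678, Pow(-469, Rational(1, 2))), -1) = Pow(Add(-41678, Mul(I, Pow(469, Rational(1, 2)))), -1)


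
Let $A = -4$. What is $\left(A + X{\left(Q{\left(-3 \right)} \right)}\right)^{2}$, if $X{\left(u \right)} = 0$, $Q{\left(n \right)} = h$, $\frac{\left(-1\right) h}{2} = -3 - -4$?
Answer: $16$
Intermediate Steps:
$h = -2$ ($h = - 2 \left(-3 - -4\right) = - 2 \left(-3 + 4\right) = \left(-2\right) 1 = -2$)
$Q{\left(n \right)} = -2$
$\left(A + X{\left(Q{\left(-3 \right)} \right)}\right)^{2} = \left(-4 + 0\right)^{2} = \left(-4\right)^{2} = 16$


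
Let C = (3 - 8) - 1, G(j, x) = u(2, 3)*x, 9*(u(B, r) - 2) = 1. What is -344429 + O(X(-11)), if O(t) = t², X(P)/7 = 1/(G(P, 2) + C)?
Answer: -88169855/256 ≈ -3.4441e+5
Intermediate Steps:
u(B, r) = 19/9 (u(B, r) = 2 + (⅑)*1 = 2 + ⅑ = 19/9)
G(j, x) = 19*x/9
C = -6 (C = -5 - 1 = -6)
X(P) = -63/16 (X(P) = 7/((19/9)*2 - 6) = 7/(38/9 - 6) = 7/(-16/9) = 7*(-9/16) = -63/16)
-344429 + O(X(-11)) = -344429 + (-63/16)² = -344429 + 3969/256 = -88169855/256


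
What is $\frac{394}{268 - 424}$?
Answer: $- \frac{197}{78} \approx -2.5256$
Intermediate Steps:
$\frac{394}{268 - 424} = \frac{394}{-156} = 394 \left(- \frac{1}{156}\right) = - \frac{197}{78}$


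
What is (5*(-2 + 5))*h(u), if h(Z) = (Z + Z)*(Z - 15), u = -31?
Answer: 42780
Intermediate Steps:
h(Z) = 2*Z*(-15 + Z) (h(Z) = (2*Z)*(-15 + Z) = 2*Z*(-15 + Z))
(5*(-2 + 5))*h(u) = (5*(-2 + 5))*(2*(-31)*(-15 - 31)) = (5*3)*(2*(-31)*(-46)) = 15*2852 = 42780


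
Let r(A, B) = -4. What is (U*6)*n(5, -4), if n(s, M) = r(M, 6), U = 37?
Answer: -888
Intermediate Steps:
n(s, M) = -4
(U*6)*n(5, -4) = (37*6)*(-4) = 222*(-4) = -888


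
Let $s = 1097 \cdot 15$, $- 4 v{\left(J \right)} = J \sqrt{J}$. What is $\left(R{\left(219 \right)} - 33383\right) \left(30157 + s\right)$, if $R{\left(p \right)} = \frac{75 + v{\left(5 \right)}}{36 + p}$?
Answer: $- \frac{26452589672}{17} - \frac{11653 \sqrt{5}}{51} \approx -1.556 \cdot 10^{9}$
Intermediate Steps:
$v{\left(J \right)} = - \frac{J^{\frac{3}{2}}}{4}$ ($v{\left(J \right)} = - \frac{J \sqrt{J}}{4} = - \frac{J^{\frac{3}{2}}}{4}$)
$s = 16455$
$R{\left(p \right)} = \frac{75 - \frac{5 \sqrt{5}}{4}}{36 + p}$ ($R{\left(p \right)} = \frac{75 - \frac{5^{\frac{3}{2}}}{4}}{36 + p} = \frac{75 - \frac{5 \sqrt{5}}{4}}{36 + p}$)
$\left(R{\left(219 \right)} - 33383\right) \left(30157 + s\right) = \left(\frac{5 \left(60 - \sqrt{5}\right)}{4 \left(36 + 219\right)} - 33383\right) \left(30157 + 16455\right) = \left(\frac{5 \left(60 - \sqrt{5}\right)}{4 \cdot 255} - 33383\right) 46612 = \left(\frac{5}{4} \cdot \frac{1}{255} \left(60 - \sqrt{5}\right) - 33383\right) 46612 = \left(\left(\frac{5}{17} - \frac{\sqrt{5}}{204}\right) - 33383\right) 46612 = \left(- \frac{567506}{17} - \frac{\sqrt{5}}{204}\right) 46612 = - \frac{26452589672}{17} - \frac{11653 \sqrt{5}}{51}$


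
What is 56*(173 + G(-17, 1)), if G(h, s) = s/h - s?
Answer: 163688/17 ≈ 9628.7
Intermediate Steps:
G(h, s) = -s + s/h
56*(173 + G(-17, 1)) = 56*(173 + (-1*1 + 1/(-17))) = 56*(173 + (-1 + 1*(-1/17))) = 56*(173 + (-1 - 1/17)) = 56*(173 - 18/17) = 56*(2923/17) = 163688/17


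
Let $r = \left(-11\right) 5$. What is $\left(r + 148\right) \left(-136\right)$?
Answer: $-12648$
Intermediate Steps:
$r = -55$
$\left(r + 148\right) \left(-136\right) = \left(-55 + 148\right) \left(-136\right) = 93 \left(-136\right) = -12648$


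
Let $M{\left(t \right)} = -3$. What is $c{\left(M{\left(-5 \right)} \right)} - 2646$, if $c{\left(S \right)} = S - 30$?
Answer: $-2679$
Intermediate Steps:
$c{\left(S \right)} = -30 + S$ ($c{\left(S \right)} = S - 30 = -30 + S$)
$c{\left(M{\left(-5 \right)} \right)} - 2646 = \left(-30 - 3\right) - 2646 = -33 - 2646 = -2679$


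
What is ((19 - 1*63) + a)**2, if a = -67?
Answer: 12321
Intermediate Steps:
((19 - 1*63) + a)**2 = ((19 - 1*63) - 67)**2 = ((19 - 63) - 67)**2 = (-44 - 67)**2 = (-111)**2 = 12321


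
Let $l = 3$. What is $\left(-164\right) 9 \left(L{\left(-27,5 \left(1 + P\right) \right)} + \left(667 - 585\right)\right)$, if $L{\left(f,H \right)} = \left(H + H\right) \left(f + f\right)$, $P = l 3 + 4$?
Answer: $11037528$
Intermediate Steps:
$P = 13$ ($P = 3 \cdot 3 + 4 = 9 + 4 = 13$)
$L{\left(f,H \right)} = 4 H f$ ($L{\left(f,H \right)} = 2 H 2 f = 4 H f$)
$\left(-164\right) 9 \left(L{\left(-27,5 \left(1 + P\right) \right)} + \left(667 - 585\right)\right) = \left(-164\right) 9 \left(4 \cdot 5 \left(1 + 13\right) \left(-27\right) + \left(667 - 585\right)\right) = - 1476 \left(4 \cdot 5 \cdot 14 \left(-27\right) + \left(667 - 585\right)\right) = - 1476 \left(4 \cdot 70 \left(-27\right) + 82\right) = - 1476 \left(-7560 + 82\right) = \left(-1476\right) \left(-7478\right) = 11037528$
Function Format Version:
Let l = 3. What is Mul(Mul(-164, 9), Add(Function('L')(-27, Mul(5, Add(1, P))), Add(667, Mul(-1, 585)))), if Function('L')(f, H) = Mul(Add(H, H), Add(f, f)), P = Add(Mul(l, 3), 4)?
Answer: 11037528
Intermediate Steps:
P = 13 (P = Add(Mul(3, 3), 4) = Add(9, 4) = 13)
Function('L')(f, H) = Mul(4, H, f) (Function('L')(f, H) = Mul(Mul(2, H), Mul(2, f)) = Mul(4, H, f))
Mul(Mul(-164, 9), Add(Function('L')(-27, Mul(5, Add(1, P))), Add(667, Mul(-1, 585)))) = Mul(Mul(-164, 9), Add(Mul(4, Mul(5, Add(1, 13)), -27), Add(667, Mul(-1, 585)))) = Mul(-1476, Add(Mul(4, Mul(5, 14), -27), Add(667, -585))) = Mul(-1476, Add(Mul(4, 70, -27), 82)) = Mul(-1476, Add(-7560, 82)) = Mul(-1476, -7478) = 11037528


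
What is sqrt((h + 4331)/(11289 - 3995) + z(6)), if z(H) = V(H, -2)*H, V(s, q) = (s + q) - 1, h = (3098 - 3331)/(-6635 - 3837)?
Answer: 3*sqrt(15374460038267)/2727956 ≈ 4.3120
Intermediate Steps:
h = 233/10472 (h = -233/(-10472) = -233*(-1/10472) = 233/10472 ≈ 0.022250)
V(s, q) = -1 + q + s (V(s, q) = (q + s) - 1 = -1 + q + s)
z(H) = H*(-3 + H) (z(H) = (-1 - 2 + H)*H = (-3 + H)*H = H*(-3 + H))
sqrt((h + 4331)/(11289 - 3995) + z(6)) = sqrt((233/10472 + 4331)/(11289 - 3995) + 6*(-3 + 6)) = sqrt((45354465/10472)/7294 + 6*3) = sqrt((45354465/10472)*(1/7294) + 18) = sqrt(45354465/76382768 + 18) = sqrt(1420244289/76382768) = 3*sqrt(15374460038267)/2727956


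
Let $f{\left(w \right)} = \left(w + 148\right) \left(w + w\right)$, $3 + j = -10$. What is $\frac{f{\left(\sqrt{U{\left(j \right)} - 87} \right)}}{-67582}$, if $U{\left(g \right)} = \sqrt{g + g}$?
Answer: $\frac{87}{33791} - \frac{148 \sqrt{-87 + i \sqrt{26}}}{33791} - \frac{i \sqrt{26}}{33791} \approx 0.001378 - 0.041021 i$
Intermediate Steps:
$j = -13$ ($j = -3 - 10 = -13$)
$U{\left(g \right)} = \sqrt{2} \sqrt{g}$ ($U{\left(g \right)} = \sqrt{2 g} = \sqrt{2} \sqrt{g}$)
$f{\left(w \right)} = 2 w \left(148 + w\right)$ ($f{\left(w \right)} = \left(148 + w\right) 2 w = 2 w \left(148 + w\right)$)
$\frac{f{\left(\sqrt{U{\left(j \right)} - 87} \right)}}{-67582} = \frac{2 \sqrt{\sqrt{2} \sqrt{-13} - 87} \left(148 + \sqrt{\sqrt{2} \sqrt{-13} - 87}\right)}{-67582} = 2 \sqrt{\sqrt{2} i \sqrt{13} - 87} \left(148 + \sqrt{\sqrt{2} i \sqrt{13} - 87}\right) \left(- \frac{1}{67582}\right) = 2 \sqrt{i \sqrt{26} - 87} \left(148 + \sqrt{i \sqrt{26} - 87}\right) \left(- \frac{1}{67582}\right) = 2 \sqrt{-87 + i \sqrt{26}} \left(148 + \sqrt{-87 + i \sqrt{26}}\right) \left(- \frac{1}{67582}\right) = - \frac{\sqrt{-87 + i \sqrt{26}} \left(148 + \sqrt{-87 + i \sqrt{26}}\right)}{33791}$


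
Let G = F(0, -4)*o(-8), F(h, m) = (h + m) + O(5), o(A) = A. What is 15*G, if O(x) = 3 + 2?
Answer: -120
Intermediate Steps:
O(x) = 5
F(h, m) = 5 + h + m (F(h, m) = (h + m) + 5 = 5 + h + m)
G = -8 (G = (5 + 0 - 4)*(-8) = 1*(-8) = -8)
15*G = 15*(-8) = -120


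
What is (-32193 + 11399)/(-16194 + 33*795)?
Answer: -20794/10041 ≈ -2.0709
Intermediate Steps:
(-32193 + 11399)/(-16194 + 33*795) = -20794/(-16194 + 26235) = -20794/10041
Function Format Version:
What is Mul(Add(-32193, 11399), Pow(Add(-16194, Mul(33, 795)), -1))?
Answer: Rational(-20794, 10041) ≈ -2.0709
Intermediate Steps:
Mul(Add(-32193, 11399), Pow(Add(-16194, Mul(33, 795)), -1)) = Mul(-20794, Pow(Add(-16194, 26235), -1)) = Mul(-20794, Pow(10041, -1)) = Mul(-20794, Rational(1, 10041)) = Rational(-20794, 10041)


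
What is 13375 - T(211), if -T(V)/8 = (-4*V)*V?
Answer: -1411297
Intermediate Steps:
T(V) = 32*V² (T(V) = -8*(-4*V)*V = -(-32)*V² = 32*V²)
13375 - T(211) = 13375 - 32*211² = 13375 - 32*44521 = 13375 - 1*1424672 = 13375 - 1424672 = -1411297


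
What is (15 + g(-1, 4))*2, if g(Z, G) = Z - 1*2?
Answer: 24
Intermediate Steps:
g(Z, G) = -2 + Z (g(Z, G) = Z - 2 = -2 + Z)
(15 + g(-1, 4))*2 = (15 + (-2 - 1))*2 = (15 - 3)*2 = 12*2 = 24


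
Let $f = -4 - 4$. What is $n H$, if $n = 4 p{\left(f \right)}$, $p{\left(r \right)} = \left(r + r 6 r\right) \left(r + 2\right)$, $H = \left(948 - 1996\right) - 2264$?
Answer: $29887488$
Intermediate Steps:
$f = -8$
$H = -3312$ ($H = -1048 - 2264 = -3312$)
$p{\left(r \right)} = \left(2 + r\right) \left(r + 6 r^{2}\right)$ ($p{\left(r \right)} = \left(r + 6 r r\right) \left(2 + r\right) = \left(r + 6 r^{2}\right) \left(2 + r\right) = \left(2 + r\right) \left(r + 6 r^{2}\right)$)
$n = -9024$ ($n = 4 \left(- 8 \left(2 + 6 \left(-8\right)^{2} + 13 \left(-8\right)\right)\right) = 4 \left(- 8 \left(2 + 6 \cdot 64 - 104\right)\right) = 4 \left(- 8 \left(2 + 384 - 104\right)\right) = 4 \left(\left(-8\right) 282\right) = 4 \left(-2256\right) = -9024$)
$n H = \left(-9024\right) \left(-3312\right) = 29887488$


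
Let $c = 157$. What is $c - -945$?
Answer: $1102$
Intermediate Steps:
$c - -945 = 157 - -945 = 157 + 945 = 1102$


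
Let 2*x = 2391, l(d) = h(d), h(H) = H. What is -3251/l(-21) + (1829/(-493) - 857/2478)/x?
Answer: 226092397504/1460487357 ≈ 154.81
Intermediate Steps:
l(d) = d
x = 2391/2 (x = (½)*2391 = 2391/2 ≈ 1195.5)
-3251/l(-21) + (1829/(-493) - 857/2478)/x = -3251/(-21) + (1829/(-493) - 857/2478)/(2391/2) = -3251*(-1/21) + (1829*(-1/493) - 857*1/2478)*(2/2391) = 3251/21 + (-1829/493 - 857/2478)*(2/2391) = 3251/21 - 4954763/1221654*2/2391 = 3251/21 - 4954763/1460487357 = 226092397504/1460487357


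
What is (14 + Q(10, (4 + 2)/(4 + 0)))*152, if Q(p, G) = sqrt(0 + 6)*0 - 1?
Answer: 1976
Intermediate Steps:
Q(p, G) = -1 (Q(p, G) = sqrt(6)*0 - 1 = 0 - 1 = -1)
(14 + Q(10, (4 + 2)/(4 + 0)))*152 = (14 - 1)*152 = 13*152 = 1976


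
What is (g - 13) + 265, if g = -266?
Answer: -14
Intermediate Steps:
(g - 13) + 265 = (-266 - 13) + 265 = -279 + 265 = -14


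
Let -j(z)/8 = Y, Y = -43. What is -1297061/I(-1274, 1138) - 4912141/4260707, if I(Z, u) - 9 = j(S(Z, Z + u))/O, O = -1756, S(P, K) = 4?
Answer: -30710217932642/208451045 ≈ -1.4733e+5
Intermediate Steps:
j(z) = 344 (j(z) = -8*(-43) = 344)
I(Z, u) = 3865/439 (I(Z, u) = 9 + 344/(-1756) = 9 + 344*(-1/1756) = 9 - 86/439 = 3865/439)
-1297061/I(-1274, 1138) - 4912141/4260707 = -1297061/3865/439 - 4912141/4260707 = -1297061*439/3865 - 4912141*1/4260707 = -569409779/3865 - 62179/53933 = -30710217932642/208451045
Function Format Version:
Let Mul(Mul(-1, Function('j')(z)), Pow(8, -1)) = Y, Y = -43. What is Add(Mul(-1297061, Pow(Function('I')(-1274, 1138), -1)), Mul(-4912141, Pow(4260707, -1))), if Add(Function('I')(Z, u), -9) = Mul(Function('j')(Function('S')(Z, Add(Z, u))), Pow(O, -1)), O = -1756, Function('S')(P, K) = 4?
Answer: Rational(-30710217932642, 208451045) ≈ -1.4733e+5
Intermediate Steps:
Function('j')(z) = 344 (Function('j')(z) = Mul(-8, -43) = 344)
Function('I')(Z, u) = Rational(3865, 439) (Function('I')(Z, u) = Add(9, Mul(344, Pow(-1756, -1))) = Add(9, Mul(344, Rational(-1, 1756))) = Add(9, Rational(-86, 439)) = Rational(3865, 439))
Add(Mul(-1297061, Pow(Function('I')(-1274, 1138), -1)), Mul(-4912141, Pow(4260707, -1))) = Add(Mul(-1297061, Pow(Rational(3865, 439), -1)), Mul(-4912141, Pow(4260707, -1))) = Add(Mul(-1297061, Rational(439, 3865)), Mul(-4912141, Rational(1, 4260707))) = Add(Rational(-569409779, 3865), Rational(-62179, 53933)) = Rational(-30710217932642, 208451045)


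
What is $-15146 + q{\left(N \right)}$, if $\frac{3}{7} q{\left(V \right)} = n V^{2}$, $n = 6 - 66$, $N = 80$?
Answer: $-911146$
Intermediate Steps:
$n = -60$ ($n = 6 - 66 = -60$)
$q{\left(V \right)} = - 140 V^{2}$ ($q{\left(V \right)} = \frac{7 \left(- 60 V^{2}\right)}{3} = - 140 V^{2}$)
$-15146 + q{\left(N \right)} = -15146 - 140 \cdot 80^{2} = -15146 - 896000 = -911146$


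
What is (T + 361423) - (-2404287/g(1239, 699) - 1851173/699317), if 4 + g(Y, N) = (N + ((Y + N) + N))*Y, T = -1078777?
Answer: -2073493047094026521/2890486956100 ≈ -7.1735e+5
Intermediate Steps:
g(Y, N) = -4 + Y*(Y + 3*N) (g(Y, N) = -4 + (N + ((Y + N) + N))*Y = -4 + (N + ((N + Y) + N))*Y = -4 + (N + (Y + 2*N))*Y = -4 + (Y + 3*N)*Y = -4 + Y*(Y + 3*N))
(T + 361423) - (-2404287/g(1239, 699) - 1851173/699317) = (-1078777 + 361423) - (-2404287/(-4 + 1239**2 + 3*699*1239) - 1851173/699317) = -717354 - (-2404287/(-4 + 1535121 + 2598183) - 1851173*1/699317) = -717354 - (-2404287/4133300 - 1851173/699317) = -717354 - 1*(-9332812132879/2890486956100) = -717354 + 9332812132879/2890486956100 = -2073493047094026521/2890486956100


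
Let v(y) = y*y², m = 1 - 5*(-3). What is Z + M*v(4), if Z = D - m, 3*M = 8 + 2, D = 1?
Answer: 595/3 ≈ 198.33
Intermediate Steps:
m = 16 (m = 1 + 15 = 16)
M = 10/3 (M = (8 + 2)/3 = (⅓)*10 = 10/3 ≈ 3.3333)
v(y) = y³
Z = -15 (Z = 1 - 1*16 = 1 - 16 = -15)
Z + M*v(4) = -15 + (10/3)*4³ = -15 + (10/3)*64 = -15 + 640/3 = 595/3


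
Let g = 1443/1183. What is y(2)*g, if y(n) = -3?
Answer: -333/91 ≈ -3.6593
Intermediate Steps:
g = 111/91 (g = 1443*(1/1183) = 111/91 ≈ 1.2198)
y(2)*g = -3*111/91 = -333/91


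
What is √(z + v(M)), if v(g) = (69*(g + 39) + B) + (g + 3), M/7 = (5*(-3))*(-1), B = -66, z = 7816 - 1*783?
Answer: √17011 ≈ 130.43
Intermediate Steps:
z = 7033 (z = 7816 - 783 = 7033)
M = 105 (M = 7*((5*(-3))*(-1)) = 7*(-15*(-1)) = 7*15 = 105)
v(g) = 2628 + 70*g (v(g) = (69*(g + 39) - 66) + (g + 3) = (69*(39 + g) - 66) + (3 + g) = ((2691 + 69*g) - 66) + (3 + g) = (2625 + 69*g) + (3 + g) = 2628 + 70*g)
√(z + v(M)) = √(7033 + (2628 + 70*105)) = √(7033 + (2628 + 7350)) = √(7033 + 9978) = √17011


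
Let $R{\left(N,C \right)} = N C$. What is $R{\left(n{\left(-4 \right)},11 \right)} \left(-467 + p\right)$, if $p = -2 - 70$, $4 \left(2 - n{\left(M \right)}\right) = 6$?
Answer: $- \frac{5929}{2} \approx -2964.5$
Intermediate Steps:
$n{\left(M \right)} = \frac{1}{2}$ ($n{\left(M \right)} = 2 - \frac{3}{2} = \frac{1}{2}$)
$p = -72$ ($p = -2 - 70 = -72$)
$R{\left(N,C \right)} = C N$
$R{\left(n{\left(-4 \right)},11 \right)} \left(-467 + p\right) = 11 \cdot \frac{1}{2} \left(-467 - 72\right) = \frac{11}{2} \left(-539\right) = - \frac{5929}{2}$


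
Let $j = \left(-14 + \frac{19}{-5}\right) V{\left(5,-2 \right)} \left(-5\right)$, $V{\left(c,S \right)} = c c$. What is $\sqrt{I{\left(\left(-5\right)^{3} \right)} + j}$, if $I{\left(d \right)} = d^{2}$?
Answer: $5 \sqrt{714} \approx 133.6$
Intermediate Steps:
$V{\left(c,S \right)} = c^{2}$
$j = 2225$ ($j = \left(-14 + \frac{19}{-5}\right) 5^{2} \left(-5\right) = \left(-14 + 19 \left(- \frac{1}{5}\right)\right) 25 \left(-5\right) = \left(-14 - \frac{19}{5}\right) \left(-125\right) = \left(- \frac{89}{5}\right) \left(-125\right) = 2225$)
$\sqrt{I{\left(\left(-5\right)^{3} \right)} + j} = \sqrt{\left(\left(-5\right)^{3}\right)^{2} + 2225} = \sqrt{\left(-125\right)^{2} + 2225} = \sqrt{15625 + 2225} = \sqrt{17850} = 5 \sqrt{714}$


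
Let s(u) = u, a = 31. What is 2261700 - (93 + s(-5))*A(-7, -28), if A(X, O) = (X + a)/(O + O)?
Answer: 15832164/7 ≈ 2.2617e+6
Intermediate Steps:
A(X, O) = (31 + X)/(2*O) (A(X, O) = (X + 31)/(O + O) = (31 + X)/((2*O)) = (31 + X)*(1/(2*O)) = (31 + X)/(2*O))
2261700 - (93 + s(-5))*A(-7, -28) = 2261700 - (93 - 5)*(½)*(31 - 7)/(-28) = 2261700 - 88*(½)*(-1/28)*24 = 2261700 - 88*(-3)/7 = 2261700 - 1*(-264/7) = 2261700 + 264/7 = 15832164/7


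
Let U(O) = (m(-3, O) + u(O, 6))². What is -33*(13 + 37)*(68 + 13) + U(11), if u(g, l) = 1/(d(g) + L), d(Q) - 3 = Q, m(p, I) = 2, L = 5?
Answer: -48246129/361 ≈ -1.3365e+5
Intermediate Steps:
d(Q) = 3 + Q
u(g, l) = 1/(8 + g) (u(g, l) = 1/((3 + g) + 5) = 1/(8 + g))
U(O) = (2 + 1/(8 + O))²
-33*(13 + 37)*(68 + 13) + U(11) = -33*(13 + 37)*(68 + 13) + (17 + 2*11)²/(8 + 11)² = -1650*81 + (17 + 22)²/19² = -33*4050 + (1/361)*39² = -133650 + (1/361)*1521 = -133650 + 1521/361 = -48246129/361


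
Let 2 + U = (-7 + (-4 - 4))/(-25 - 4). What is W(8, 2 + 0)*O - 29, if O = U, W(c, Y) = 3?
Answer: -970/29 ≈ -33.448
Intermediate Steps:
U = -43/29 (U = -2 + (-7 + (-4 - 4))/(-25 - 4) = -2 + (-7 - 8)/(-29) = -2 - 15*(-1/29) = -2 + 15/29 = -43/29 ≈ -1.4828)
O = -43/29 ≈ -1.4828
W(8, 2 + 0)*O - 29 = 3*(-43/29) - 29 = -129/29 - 29 = -970/29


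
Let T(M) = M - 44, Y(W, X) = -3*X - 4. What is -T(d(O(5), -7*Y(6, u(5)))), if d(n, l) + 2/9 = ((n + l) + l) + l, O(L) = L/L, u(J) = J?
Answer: -3202/9 ≈ -355.78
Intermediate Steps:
Y(W, X) = -4 - 3*X
O(L) = 1
d(n, l) = -2/9 + n + 3*l (d(n, l) = -2/9 + (((n + l) + l) + l) = -2/9 + (((l + n) + l) + l) = -2/9 + ((n + 2*l) + l) = -2/9 + (n + 3*l) = -2/9 + n + 3*l)
T(M) = -44 + M
-T(d(O(5), -7*Y(6, u(5)))) = -(-44 + (-2/9 + 1 + 3*(-7*(-4 - 3*5)))) = -(-44 + (-2/9 + 1 + 3*(-7*(-4 - 15)))) = -(-44 + (-2/9 + 1 + 3*(-7*(-19)))) = -(-44 + (-2/9 + 1 + 3*133)) = -(-44 + (-2/9 + 1 + 399)) = -(-44 + 3598/9) = -1*3202/9 = -3202/9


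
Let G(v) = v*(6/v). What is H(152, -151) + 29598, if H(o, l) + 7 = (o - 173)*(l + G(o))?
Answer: 32636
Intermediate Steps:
G(v) = 6
H(o, l) = -7 + (-173 + o)*(6 + l) (H(o, l) = -7 + (o - 173)*(l + 6) = -7 + (-173 + o)*(6 + l))
H(152, -151) + 29598 = (-1045 - 173*(-151) + 6*152 - 151*152) + 29598 = (-1045 + 26123 + 912 - 22952) + 29598 = 3038 + 29598 = 32636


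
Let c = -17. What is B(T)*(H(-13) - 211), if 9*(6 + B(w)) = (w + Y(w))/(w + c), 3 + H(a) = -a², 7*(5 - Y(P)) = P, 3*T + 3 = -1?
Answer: 888177/385 ≈ 2307.0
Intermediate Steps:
T = -4/3 (T = -1 + (⅓)*(-1) = -1 - ⅓ = -4/3 ≈ -1.3333)
Y(P) = 5 - P/7
H(a) = -3 - a²
B(w) = -6 + (5 + 6*w/7)/(9*(-17 + w)) (B(w) = -6 + ((w + (5 - w/7))/(w - 17))/9 = -6 + ((5 + 6*w/7)/(-17 + w))/9 = -6 + (5 + 6*w/7)/(9*(-17 + w)))
B(T)*(H(-13) - 211) = ((6461 - 372*(-4/3))/(63*(-17 - 4/3)))*((-3 - 1*(-13)²) - 211) = ((6461 + 496)/(63*(-55/3)))*((-3 - 1*169) - 211) = ((1/63)*(-3/55)*6957)*((-3 - 169) - 211) = -2319*(-172 - 211)/385 = -2319/385*(-383) = 888177/385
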